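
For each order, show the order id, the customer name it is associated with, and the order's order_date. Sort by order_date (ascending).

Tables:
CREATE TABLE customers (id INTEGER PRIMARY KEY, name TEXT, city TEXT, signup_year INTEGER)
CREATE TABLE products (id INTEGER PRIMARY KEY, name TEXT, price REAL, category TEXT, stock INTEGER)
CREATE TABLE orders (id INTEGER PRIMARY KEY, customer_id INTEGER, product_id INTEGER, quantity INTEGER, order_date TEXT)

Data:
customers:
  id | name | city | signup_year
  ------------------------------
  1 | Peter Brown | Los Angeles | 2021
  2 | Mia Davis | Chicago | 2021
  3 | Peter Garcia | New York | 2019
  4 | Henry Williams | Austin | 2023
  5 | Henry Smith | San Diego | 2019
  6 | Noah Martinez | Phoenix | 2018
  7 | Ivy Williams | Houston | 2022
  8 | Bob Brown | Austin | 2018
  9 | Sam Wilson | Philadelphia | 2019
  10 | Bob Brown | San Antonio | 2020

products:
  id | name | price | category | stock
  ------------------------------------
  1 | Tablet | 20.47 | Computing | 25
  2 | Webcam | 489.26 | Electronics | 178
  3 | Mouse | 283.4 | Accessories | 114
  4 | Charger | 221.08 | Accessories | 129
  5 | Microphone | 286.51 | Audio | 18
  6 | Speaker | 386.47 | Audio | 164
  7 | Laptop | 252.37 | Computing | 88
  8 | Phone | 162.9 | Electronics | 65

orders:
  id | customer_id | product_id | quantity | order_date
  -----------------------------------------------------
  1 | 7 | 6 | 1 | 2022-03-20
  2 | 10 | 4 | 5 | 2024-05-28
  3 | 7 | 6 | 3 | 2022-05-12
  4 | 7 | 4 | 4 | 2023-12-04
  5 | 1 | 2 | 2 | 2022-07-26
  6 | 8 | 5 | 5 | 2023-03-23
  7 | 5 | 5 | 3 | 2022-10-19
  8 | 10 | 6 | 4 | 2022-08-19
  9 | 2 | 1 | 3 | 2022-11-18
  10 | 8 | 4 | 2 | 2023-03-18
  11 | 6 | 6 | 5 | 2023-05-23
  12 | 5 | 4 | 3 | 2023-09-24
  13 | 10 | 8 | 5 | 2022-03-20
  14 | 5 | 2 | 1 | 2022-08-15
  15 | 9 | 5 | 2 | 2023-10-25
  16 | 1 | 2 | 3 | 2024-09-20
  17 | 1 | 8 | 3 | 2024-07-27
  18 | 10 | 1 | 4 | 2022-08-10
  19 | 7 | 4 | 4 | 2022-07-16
SELECT c.id, p.name AS customer, c.order_date FROM orders c JOIN customers p ON c.customer_id = p.id ORDER BY c.order_date ASC

Execution result:
id | customer | order_date
1 | Ivy Williams | 2022-03-20
13 | Bob Brown | 2022-03-20
3 | Ivy Williams | 2022-05-12
19 | Ivy Williams | 2022-07-16
5 | Peter Brown | 2022-07-26
18 | Bob Brown | 2022-08-10
14 | Henry Smith | 2022-08-15
8 | Bob Brown | 2022-08-19
7 | Henry Smith | 2022-10-19
9 | Mia Davis | 2022-11-18
10 | Bob Brown | 2023-03-18
6 | Bob Brown | 2023-03-23
11 | Noah Martinez | 2023-05-23
12 | Henry Smith | 2023-09-24
15 | Sam Wilson | 2023-10-25
4 | Ivy Williams | 2023-12-04
2 | Bob Brown | 2024-05-28
17 | Peter Brown | 2024-07-27
16 | Peter Brown | 2024-09-20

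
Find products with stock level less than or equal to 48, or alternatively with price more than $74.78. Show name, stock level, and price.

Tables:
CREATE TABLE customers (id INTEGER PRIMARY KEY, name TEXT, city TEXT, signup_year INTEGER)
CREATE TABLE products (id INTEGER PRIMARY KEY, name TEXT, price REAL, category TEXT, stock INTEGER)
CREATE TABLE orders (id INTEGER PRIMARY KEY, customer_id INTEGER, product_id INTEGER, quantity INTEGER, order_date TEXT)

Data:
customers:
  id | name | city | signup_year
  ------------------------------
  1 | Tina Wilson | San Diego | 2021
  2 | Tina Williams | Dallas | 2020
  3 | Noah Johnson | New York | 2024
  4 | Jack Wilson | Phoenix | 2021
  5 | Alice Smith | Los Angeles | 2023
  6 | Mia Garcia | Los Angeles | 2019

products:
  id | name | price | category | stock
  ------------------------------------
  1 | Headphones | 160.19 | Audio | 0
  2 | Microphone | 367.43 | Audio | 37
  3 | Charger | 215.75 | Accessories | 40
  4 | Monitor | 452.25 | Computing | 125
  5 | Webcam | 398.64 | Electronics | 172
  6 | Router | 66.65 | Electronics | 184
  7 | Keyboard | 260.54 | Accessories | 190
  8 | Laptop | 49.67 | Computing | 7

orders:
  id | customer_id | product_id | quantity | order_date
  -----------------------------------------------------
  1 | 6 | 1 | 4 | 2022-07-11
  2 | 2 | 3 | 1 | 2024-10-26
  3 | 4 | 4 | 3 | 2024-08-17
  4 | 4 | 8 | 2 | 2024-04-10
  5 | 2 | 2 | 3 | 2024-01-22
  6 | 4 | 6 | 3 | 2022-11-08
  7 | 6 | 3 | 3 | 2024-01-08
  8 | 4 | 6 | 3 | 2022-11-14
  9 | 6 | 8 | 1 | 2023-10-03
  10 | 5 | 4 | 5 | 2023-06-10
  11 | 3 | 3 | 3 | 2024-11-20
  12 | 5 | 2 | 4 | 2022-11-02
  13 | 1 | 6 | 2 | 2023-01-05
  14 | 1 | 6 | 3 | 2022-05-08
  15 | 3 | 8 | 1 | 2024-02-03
SELECT name, stock, price FROM products WHERE stock <= 48 OR price > 74.78

Execution result:
name | stock | price
Headphones | 0 | 160.19
Microphone | 37 | 367.43
Charger | 40 | 215.75
Monitor | 125 | 452.25
Webcam | 172 | 398.64
Keyboard | 190 | 260.54
Laptop | 7 | 49.67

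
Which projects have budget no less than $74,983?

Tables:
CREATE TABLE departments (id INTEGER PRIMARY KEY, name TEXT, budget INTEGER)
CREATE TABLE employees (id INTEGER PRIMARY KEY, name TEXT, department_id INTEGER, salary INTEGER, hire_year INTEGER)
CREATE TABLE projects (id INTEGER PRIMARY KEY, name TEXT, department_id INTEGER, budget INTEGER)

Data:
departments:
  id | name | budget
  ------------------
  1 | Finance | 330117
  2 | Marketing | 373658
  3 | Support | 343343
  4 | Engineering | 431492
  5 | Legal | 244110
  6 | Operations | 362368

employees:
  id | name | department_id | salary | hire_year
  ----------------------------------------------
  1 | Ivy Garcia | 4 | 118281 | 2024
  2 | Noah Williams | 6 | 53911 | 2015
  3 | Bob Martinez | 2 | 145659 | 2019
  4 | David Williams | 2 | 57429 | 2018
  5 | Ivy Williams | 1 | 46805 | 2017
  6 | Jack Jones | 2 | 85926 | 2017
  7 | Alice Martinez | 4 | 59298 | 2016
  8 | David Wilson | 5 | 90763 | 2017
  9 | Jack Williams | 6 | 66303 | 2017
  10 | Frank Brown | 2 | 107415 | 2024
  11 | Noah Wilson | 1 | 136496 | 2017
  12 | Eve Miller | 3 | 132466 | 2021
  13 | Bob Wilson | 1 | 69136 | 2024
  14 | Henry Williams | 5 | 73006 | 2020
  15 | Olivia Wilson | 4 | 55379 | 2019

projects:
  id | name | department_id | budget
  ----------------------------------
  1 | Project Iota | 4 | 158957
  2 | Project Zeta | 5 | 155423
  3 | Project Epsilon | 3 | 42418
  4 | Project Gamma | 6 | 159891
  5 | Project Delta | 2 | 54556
SELECT name, budget FROM projects WHERE budget >= 74983

Execution result:
name | budget
Project Iota | 158957
Project Zeta | 155423
Project Gamma | 159891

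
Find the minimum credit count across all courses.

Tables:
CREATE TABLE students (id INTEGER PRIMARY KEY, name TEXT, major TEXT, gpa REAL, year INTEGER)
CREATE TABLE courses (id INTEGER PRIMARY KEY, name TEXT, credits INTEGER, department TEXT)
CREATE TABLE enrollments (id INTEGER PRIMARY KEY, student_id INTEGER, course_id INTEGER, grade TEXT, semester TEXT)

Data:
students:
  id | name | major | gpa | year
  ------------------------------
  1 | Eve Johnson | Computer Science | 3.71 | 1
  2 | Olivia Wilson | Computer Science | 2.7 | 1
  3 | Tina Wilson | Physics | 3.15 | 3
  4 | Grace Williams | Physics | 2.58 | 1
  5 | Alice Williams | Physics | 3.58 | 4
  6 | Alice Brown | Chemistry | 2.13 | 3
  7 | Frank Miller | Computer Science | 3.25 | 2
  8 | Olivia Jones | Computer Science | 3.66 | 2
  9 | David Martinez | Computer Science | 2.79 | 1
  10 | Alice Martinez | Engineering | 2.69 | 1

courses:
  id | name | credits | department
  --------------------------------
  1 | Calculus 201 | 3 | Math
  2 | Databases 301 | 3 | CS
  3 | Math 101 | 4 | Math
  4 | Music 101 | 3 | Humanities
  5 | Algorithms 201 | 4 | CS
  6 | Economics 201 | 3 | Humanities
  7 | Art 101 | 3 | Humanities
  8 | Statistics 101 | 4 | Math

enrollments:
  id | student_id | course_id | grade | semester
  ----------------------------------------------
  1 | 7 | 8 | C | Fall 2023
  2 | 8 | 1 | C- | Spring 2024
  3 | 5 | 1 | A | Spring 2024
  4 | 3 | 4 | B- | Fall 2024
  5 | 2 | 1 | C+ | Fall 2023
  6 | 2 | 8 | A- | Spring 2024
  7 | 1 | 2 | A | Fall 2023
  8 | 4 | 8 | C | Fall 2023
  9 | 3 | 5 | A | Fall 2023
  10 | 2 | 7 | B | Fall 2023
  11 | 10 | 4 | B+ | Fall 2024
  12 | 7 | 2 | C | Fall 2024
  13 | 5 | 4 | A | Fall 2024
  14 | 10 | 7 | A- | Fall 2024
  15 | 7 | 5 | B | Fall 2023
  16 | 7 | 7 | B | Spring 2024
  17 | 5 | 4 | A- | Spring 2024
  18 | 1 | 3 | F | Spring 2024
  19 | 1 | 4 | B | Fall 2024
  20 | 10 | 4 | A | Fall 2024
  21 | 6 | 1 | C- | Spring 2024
SELECT MIN(credits) FROM courses

Execution result:
3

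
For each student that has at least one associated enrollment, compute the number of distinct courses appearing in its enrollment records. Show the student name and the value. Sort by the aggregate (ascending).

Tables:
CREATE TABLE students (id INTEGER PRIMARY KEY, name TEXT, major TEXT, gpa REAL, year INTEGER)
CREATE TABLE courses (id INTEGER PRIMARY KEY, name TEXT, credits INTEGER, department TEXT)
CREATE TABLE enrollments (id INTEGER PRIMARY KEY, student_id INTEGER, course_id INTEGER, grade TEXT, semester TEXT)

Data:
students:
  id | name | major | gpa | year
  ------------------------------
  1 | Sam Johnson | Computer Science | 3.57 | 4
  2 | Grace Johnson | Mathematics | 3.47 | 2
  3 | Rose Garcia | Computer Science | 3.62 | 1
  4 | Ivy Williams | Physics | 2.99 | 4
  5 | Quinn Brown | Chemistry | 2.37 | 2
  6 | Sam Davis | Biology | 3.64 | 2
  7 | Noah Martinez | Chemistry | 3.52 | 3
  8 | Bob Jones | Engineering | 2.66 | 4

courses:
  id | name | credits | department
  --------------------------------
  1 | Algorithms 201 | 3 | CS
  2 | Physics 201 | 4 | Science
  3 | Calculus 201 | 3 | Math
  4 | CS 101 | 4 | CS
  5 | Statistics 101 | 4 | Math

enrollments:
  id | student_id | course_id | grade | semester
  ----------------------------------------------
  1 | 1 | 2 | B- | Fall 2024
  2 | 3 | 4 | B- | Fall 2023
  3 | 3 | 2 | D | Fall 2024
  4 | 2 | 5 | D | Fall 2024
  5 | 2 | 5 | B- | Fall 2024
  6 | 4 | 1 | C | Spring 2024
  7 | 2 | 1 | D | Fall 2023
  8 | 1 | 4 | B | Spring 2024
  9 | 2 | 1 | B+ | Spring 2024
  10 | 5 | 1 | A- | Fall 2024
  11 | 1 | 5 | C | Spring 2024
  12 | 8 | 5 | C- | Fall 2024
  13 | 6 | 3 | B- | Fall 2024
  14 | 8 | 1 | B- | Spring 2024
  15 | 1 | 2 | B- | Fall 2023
SELECT p.name, COUNT(DISTINCT c.course_id) AS distinct_course_count FROM enrollments c JOIN students p ON c.student_id = p.id GROUP BY p.id, p.name ORDER BY distinct_course_count ASC

Execution result:
name | distinct_course_count
Ivy Williams | 1
Quinn Brown | 1
Sam Davis | 1
Grace Johnson | 2
Rose Garcia | 2
Bob Jones | 2
Sam Johnson | 3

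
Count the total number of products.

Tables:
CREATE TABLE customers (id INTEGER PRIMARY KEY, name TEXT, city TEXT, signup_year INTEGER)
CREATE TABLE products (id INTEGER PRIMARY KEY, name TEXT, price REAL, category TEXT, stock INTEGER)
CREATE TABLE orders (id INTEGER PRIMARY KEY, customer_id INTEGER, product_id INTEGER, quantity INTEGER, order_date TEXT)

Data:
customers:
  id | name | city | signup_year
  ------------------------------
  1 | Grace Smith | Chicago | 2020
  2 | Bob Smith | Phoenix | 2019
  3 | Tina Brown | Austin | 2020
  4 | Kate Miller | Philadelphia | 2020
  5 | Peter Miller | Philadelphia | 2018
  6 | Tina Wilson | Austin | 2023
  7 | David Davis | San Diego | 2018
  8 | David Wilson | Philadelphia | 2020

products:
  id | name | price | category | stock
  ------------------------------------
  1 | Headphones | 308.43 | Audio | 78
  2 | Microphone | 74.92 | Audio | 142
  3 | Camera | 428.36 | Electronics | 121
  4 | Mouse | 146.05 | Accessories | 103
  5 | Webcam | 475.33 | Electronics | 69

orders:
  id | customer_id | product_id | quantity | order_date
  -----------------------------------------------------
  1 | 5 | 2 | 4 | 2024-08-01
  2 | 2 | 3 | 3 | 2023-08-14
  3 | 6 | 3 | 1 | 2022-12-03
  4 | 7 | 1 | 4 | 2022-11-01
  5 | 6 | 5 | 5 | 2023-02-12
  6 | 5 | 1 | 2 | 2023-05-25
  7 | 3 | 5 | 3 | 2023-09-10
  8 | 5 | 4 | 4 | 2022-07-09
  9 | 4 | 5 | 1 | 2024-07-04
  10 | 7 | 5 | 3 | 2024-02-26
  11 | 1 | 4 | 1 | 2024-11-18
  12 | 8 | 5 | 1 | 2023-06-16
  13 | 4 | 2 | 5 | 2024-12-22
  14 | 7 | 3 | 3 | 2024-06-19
SELECT COUNT(*) FROM products

Execution result:
5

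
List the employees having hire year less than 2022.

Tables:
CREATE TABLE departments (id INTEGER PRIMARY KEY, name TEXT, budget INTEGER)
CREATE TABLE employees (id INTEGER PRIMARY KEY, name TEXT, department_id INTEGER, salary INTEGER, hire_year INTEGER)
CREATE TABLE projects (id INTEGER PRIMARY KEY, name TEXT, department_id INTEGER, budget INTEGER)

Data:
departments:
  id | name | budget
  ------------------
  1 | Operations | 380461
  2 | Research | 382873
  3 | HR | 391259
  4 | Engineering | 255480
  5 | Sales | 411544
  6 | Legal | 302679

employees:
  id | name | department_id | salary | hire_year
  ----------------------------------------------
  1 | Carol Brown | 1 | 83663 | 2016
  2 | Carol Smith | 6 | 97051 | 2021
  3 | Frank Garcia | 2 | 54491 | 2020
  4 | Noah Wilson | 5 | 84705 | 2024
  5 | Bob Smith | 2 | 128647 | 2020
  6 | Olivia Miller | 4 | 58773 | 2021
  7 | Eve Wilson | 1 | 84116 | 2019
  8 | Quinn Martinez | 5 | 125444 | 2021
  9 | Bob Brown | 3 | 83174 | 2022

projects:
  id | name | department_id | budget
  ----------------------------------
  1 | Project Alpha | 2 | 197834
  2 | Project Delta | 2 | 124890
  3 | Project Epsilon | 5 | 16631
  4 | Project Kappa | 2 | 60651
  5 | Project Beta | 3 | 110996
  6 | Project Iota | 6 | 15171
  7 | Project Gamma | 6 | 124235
SELECT name, hire_year FROM employees WHERE hire_year < 2022

Execution result:
name | hire_year
Carol Brown | 2016
Carol Smith | 2021
Frank Garcia | 2020
Bob Smith | 2020
Olivia Miller | 2021
Eve Wilson | 2019
Quinn Martinez | 2021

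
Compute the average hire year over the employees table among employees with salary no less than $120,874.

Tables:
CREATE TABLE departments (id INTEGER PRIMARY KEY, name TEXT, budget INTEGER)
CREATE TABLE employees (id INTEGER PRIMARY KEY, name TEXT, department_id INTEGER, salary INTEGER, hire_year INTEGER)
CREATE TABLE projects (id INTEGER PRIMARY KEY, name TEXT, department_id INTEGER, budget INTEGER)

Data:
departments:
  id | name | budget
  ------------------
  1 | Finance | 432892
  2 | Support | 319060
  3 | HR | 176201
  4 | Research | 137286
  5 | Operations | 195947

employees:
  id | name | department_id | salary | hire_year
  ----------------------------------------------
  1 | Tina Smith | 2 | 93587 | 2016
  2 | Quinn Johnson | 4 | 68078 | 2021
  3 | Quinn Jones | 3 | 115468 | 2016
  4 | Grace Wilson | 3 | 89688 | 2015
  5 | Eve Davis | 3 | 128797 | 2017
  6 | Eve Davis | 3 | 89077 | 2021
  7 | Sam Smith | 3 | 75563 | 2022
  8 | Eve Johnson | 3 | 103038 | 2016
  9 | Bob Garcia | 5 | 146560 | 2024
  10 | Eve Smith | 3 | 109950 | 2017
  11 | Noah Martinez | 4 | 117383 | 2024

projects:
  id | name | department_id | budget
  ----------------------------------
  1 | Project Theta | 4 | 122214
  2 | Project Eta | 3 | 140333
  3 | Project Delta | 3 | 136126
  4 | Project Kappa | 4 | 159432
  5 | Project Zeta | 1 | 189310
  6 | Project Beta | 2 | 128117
SELECT AVG(hire_year) FROM employees WHERE salary >= 120874

Execution result:
2020.50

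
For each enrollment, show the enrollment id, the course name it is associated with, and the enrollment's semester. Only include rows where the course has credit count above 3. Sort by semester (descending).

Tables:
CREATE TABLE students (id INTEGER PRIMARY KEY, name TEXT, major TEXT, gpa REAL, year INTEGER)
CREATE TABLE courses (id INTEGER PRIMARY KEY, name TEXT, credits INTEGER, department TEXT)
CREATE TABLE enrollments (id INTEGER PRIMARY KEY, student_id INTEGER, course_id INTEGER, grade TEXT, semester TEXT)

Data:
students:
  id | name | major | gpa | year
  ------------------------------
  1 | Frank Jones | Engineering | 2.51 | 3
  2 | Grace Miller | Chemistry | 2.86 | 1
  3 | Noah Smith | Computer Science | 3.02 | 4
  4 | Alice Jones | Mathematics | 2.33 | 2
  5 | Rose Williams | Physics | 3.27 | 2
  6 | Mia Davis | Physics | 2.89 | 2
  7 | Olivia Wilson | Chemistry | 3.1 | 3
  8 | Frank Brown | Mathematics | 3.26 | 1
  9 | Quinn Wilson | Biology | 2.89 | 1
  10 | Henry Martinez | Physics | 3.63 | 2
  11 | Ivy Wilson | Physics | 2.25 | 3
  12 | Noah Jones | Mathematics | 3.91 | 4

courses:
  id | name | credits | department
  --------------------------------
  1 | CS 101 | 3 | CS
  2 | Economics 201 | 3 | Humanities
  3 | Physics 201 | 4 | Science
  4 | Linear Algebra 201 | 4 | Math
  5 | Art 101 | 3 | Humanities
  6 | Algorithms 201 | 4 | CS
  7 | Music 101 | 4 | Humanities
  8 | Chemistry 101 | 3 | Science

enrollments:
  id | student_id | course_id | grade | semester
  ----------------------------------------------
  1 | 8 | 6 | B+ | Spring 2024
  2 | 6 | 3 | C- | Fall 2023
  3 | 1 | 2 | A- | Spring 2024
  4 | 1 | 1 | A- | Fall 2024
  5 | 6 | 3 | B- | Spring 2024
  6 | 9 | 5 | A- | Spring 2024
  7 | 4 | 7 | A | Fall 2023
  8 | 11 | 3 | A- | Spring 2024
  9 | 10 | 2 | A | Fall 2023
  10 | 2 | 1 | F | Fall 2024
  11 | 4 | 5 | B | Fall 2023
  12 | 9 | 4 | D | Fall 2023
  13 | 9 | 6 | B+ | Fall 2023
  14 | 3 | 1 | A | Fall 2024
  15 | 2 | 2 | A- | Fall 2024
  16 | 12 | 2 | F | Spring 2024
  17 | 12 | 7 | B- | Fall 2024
SELECT c.id, p.name AS course, c.semester FROM enrollments c JOIN courses p ON c.course_id = p.id WHERE p.credits > 3 ORDER BY c.semester DESC

Execution result:
id | course | semester
1 | Algorithms 201 | Spring 2024
5 | Physics 201 | Spring 2024
8 | Physics 201 | Spring 2024
17 | Music 101 | Fall 2024
2 | Physics 201 | Fall 2023
7 | Music 101 | Fall 2023
12 | Linear Algebra 201 | Fall 2023
13 | Algorithms 201 | Fall 2023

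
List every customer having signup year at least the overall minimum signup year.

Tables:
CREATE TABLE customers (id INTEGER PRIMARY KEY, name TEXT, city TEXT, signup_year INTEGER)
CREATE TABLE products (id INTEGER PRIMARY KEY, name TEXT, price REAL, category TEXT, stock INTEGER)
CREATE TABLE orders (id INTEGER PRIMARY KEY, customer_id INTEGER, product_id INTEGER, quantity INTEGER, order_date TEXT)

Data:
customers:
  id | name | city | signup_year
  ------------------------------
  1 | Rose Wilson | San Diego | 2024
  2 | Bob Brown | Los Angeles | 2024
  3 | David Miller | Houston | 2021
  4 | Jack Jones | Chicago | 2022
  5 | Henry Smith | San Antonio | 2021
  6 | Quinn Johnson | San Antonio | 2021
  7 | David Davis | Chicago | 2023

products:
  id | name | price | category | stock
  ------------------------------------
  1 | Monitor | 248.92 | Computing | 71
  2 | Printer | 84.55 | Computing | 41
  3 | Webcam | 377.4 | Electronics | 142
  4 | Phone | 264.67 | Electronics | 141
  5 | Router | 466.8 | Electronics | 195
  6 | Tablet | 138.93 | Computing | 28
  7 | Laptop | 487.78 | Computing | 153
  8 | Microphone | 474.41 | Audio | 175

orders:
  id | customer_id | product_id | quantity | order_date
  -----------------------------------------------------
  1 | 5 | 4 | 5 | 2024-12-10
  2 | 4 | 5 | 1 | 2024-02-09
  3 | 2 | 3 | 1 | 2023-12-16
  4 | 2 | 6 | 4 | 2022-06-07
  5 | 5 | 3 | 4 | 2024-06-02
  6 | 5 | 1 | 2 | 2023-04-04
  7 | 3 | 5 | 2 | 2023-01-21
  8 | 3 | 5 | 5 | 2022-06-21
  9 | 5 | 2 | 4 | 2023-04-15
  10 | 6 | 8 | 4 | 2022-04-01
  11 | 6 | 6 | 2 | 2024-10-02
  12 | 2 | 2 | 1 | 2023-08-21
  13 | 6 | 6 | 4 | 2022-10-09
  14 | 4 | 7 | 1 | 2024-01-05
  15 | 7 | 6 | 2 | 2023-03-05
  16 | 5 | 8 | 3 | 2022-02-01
SELECT name, signup_year FROM customers WHERE signup_year >= (SELECT MIN(signup_year) FROM customers)

Execution result:
name | signup_year
Rose Wilson | 2024
Bob Brown | 2024
David Miller | 2021
Jack Jones | 2022
Henry Smith | 2021
Quinn Johnson | 2021
David Davis | 2023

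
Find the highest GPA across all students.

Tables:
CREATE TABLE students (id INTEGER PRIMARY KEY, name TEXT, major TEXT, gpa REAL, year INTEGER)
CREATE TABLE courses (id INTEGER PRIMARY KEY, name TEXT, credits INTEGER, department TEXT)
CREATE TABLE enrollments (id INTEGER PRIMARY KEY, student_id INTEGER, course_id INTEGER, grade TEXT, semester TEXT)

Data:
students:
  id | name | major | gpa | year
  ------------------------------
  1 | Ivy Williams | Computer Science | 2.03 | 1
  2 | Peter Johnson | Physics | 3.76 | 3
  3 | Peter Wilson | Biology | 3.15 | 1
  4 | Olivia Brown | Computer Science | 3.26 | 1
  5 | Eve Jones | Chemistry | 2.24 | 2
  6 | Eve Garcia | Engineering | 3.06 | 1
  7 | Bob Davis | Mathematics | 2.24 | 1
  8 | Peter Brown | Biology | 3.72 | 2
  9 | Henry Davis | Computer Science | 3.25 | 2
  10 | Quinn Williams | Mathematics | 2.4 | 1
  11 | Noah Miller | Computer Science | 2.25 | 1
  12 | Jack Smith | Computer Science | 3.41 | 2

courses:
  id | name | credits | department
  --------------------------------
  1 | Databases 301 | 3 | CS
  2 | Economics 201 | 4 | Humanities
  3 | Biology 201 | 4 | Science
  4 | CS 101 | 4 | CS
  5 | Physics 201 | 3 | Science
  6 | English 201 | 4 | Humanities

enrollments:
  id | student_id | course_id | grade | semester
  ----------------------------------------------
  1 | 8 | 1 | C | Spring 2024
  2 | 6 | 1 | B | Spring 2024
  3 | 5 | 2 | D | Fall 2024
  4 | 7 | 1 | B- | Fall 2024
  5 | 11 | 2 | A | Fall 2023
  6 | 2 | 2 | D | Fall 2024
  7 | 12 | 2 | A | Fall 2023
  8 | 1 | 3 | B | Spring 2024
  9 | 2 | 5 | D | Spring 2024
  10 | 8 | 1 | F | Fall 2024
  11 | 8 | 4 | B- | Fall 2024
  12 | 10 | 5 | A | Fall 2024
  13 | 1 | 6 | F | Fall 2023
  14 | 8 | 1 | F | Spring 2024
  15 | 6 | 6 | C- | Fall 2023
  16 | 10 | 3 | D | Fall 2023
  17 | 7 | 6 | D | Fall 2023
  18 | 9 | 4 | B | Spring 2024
SELECT MAX(gpa) FROM students

Execution result:
3.76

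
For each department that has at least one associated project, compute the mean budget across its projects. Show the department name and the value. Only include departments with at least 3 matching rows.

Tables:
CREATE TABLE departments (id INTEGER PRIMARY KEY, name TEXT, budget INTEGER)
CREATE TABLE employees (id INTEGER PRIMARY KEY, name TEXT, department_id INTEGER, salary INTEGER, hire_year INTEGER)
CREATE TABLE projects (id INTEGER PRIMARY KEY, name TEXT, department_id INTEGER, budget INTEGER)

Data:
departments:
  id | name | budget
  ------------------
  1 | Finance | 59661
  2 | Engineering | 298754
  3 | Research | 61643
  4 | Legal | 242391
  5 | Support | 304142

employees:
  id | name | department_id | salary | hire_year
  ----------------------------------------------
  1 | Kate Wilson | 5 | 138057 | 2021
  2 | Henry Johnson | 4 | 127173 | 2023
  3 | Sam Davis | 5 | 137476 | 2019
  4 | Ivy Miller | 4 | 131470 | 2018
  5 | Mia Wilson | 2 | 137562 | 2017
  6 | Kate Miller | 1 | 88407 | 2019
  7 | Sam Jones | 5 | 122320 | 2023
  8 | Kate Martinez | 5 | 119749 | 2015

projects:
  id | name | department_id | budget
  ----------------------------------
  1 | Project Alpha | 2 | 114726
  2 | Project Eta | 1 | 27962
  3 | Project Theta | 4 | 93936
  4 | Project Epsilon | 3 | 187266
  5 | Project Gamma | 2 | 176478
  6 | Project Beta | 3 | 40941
SELECT p.name, AVG(c.budget) AS avg_budget FROM projects c JOIN departments p ON c.department_id = p.id GROUP BY p.id, p.name HAVING COUNT(*) >= 3

Execution result:
(no rows)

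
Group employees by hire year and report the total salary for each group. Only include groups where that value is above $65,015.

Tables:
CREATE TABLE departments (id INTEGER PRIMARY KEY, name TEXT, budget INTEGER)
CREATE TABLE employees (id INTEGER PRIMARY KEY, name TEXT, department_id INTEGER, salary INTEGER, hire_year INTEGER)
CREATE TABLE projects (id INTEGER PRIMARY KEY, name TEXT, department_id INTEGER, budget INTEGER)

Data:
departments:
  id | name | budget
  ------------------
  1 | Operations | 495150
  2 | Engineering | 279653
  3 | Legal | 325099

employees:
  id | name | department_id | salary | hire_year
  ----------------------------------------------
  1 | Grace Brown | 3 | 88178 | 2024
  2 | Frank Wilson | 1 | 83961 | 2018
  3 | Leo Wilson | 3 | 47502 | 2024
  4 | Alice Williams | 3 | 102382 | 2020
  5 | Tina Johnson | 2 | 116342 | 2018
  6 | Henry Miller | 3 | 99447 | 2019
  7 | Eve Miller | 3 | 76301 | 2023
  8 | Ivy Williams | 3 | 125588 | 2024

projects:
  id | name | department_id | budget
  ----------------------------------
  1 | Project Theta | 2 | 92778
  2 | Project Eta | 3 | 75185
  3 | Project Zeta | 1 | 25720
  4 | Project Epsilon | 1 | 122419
SELECT hire_year, SUM(salary) AS sum_salary FROM employees GROUP BY hire_year HAVING SUM(salary) > 65015

Execution result:
hire_year | sum_salary
2018 | 200303
2019 | 99447
2020 | 102382
2023 | 76301
2024 | 261268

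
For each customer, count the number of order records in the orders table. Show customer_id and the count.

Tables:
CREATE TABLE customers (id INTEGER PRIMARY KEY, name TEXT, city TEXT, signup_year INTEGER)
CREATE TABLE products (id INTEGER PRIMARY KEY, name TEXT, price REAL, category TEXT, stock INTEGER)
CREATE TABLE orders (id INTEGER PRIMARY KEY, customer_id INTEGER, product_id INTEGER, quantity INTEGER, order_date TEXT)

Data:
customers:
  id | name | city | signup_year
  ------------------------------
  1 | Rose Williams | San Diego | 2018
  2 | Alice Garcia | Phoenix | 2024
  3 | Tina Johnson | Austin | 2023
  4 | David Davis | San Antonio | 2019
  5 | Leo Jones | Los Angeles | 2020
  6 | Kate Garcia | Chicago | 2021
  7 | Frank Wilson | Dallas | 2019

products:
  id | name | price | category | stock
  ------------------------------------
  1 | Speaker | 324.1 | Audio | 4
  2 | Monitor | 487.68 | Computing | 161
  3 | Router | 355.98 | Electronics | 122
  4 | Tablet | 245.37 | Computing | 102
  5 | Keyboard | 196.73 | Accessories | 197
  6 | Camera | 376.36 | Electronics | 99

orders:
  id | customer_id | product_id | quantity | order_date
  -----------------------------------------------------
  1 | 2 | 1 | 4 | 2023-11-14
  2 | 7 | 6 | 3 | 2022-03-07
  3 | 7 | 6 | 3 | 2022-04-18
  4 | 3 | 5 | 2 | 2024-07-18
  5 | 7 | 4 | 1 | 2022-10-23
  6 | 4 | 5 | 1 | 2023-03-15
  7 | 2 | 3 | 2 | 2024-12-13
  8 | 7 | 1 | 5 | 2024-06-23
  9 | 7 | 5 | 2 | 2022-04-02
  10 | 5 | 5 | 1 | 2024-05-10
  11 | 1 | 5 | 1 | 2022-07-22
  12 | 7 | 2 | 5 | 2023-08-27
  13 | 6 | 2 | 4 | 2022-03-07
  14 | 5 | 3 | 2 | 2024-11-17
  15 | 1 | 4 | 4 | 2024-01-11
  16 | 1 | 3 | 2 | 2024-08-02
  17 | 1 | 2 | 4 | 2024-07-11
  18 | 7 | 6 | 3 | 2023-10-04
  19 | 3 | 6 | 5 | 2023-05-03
SELECT customer_id, COUNT(*) AS order_count FROM orders GROUP BY customer_id

Execution result:
customer_id | order_count
1 | 4
2 | 2
3 | 2
4 | 1
5 | 2
6 | 1
7 | 7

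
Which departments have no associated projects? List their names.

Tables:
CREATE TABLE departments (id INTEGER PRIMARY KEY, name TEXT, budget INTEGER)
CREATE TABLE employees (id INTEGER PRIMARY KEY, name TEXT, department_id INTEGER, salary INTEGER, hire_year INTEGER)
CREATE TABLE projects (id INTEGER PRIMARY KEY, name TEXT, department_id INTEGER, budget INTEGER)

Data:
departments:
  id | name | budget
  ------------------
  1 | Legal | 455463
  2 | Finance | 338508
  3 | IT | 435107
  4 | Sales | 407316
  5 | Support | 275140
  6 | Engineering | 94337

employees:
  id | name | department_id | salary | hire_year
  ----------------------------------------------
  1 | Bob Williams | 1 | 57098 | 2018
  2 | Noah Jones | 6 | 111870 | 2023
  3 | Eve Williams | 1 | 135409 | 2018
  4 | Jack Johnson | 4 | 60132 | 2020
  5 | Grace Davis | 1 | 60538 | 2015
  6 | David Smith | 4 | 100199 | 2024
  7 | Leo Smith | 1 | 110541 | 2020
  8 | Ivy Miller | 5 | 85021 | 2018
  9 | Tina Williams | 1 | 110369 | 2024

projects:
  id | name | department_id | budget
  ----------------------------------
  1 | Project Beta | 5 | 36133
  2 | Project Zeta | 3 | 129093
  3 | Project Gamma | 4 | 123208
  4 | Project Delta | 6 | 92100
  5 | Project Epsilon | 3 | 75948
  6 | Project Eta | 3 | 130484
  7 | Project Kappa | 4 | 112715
SELECT p.name FROM departments p LEFT JOIN projects c ON c.department_id = p.id WHERE c.id IS NULL

Execution result:
name
Legal
Finance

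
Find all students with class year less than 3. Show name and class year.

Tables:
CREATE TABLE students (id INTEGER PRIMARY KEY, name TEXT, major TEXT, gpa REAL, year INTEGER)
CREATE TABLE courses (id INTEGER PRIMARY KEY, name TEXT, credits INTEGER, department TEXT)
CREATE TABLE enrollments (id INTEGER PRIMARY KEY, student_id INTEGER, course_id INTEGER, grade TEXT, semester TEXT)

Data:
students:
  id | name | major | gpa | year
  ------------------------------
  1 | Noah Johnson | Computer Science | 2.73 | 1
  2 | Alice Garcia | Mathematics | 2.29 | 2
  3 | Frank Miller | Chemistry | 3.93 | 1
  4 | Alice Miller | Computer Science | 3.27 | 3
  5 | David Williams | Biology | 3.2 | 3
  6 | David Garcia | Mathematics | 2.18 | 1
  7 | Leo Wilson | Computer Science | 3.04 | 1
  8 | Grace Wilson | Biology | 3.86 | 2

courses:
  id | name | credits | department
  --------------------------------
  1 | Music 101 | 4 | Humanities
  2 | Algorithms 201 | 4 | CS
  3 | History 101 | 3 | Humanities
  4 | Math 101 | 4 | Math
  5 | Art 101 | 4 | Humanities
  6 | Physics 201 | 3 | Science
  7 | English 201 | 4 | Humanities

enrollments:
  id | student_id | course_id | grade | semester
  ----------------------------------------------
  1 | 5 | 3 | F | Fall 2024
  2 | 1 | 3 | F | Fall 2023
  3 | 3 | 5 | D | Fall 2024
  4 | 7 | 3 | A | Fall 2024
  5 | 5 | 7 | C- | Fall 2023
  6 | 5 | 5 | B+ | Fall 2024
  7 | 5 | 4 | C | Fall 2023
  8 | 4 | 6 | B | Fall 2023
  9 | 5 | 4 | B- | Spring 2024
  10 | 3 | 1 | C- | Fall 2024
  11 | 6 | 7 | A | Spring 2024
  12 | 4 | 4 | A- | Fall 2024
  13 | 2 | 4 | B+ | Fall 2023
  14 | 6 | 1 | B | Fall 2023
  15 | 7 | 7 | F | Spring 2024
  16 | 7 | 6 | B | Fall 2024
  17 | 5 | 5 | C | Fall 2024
SELECT name, year FROM students WHERE year < 3

Execution result:
name | year
Noah Johnson | 1
Alice Garcia | 2
Frank Miller | 1
David Garcia | 1
Leo Wilson | 1
Grace Wilson | 2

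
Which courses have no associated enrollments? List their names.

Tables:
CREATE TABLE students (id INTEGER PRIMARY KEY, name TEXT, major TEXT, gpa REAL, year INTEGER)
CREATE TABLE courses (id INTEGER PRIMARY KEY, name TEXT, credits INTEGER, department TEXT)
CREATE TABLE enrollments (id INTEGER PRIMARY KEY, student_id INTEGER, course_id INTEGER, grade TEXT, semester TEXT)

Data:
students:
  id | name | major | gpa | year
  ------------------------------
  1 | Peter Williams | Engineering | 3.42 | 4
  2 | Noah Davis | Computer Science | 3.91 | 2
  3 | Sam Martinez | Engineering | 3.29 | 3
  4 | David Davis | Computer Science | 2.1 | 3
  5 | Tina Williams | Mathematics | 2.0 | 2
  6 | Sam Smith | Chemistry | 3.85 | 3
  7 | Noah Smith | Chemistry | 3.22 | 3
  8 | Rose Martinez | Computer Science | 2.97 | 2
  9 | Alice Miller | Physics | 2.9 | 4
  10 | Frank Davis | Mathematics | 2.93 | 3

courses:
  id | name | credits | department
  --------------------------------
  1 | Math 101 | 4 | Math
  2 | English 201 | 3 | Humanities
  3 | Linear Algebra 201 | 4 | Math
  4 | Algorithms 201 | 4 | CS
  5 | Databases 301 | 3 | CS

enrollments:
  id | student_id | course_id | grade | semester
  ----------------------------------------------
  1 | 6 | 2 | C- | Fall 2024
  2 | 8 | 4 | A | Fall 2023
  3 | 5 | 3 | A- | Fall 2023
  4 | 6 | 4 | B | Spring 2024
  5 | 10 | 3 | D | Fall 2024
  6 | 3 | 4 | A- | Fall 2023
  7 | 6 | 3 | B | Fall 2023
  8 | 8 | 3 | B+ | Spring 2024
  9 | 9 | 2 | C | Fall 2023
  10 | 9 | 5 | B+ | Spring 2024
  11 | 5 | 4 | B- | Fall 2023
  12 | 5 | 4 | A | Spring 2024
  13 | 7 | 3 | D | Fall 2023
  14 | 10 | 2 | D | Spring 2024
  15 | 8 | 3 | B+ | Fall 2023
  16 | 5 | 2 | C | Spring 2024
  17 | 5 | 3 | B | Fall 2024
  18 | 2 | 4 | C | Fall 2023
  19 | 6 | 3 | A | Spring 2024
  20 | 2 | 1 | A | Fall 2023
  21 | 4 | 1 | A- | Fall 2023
SELECT p.name FROM courses p LEFT JOIN enrollments c ON c.course_id = p.id WHERE c.id IS NULL

Execution result:
(no rows)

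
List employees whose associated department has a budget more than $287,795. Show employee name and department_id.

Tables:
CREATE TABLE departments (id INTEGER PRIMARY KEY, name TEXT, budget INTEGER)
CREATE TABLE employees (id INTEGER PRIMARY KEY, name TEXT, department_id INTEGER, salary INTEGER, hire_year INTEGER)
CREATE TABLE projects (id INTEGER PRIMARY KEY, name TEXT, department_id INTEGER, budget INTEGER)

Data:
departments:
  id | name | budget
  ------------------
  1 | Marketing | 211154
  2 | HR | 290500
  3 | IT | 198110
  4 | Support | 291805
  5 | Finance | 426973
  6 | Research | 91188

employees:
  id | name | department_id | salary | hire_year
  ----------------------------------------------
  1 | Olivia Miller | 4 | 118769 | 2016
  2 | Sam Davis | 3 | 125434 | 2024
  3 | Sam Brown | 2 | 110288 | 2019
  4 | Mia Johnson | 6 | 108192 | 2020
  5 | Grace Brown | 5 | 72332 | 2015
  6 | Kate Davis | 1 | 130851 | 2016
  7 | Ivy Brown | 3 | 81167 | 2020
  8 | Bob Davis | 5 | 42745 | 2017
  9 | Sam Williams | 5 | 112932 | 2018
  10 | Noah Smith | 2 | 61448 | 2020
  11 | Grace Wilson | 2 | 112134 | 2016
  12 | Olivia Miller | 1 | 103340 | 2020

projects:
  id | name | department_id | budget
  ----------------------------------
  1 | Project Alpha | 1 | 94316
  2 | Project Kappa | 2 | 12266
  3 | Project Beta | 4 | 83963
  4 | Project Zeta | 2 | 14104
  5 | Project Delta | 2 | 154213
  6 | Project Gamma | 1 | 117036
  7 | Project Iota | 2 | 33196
SELECT name, department_id FROM employees WHERE department_id IN (SELECT id FROM departments WHERE budget > 287795)

Execution result:
name | department_id
Olivia Miller | 4
Sam Brown | 2
Grace Brown | 5
Bob Davis | 5
Sam Williams | 5
Noah Smith | 2
Grace Wilson | 2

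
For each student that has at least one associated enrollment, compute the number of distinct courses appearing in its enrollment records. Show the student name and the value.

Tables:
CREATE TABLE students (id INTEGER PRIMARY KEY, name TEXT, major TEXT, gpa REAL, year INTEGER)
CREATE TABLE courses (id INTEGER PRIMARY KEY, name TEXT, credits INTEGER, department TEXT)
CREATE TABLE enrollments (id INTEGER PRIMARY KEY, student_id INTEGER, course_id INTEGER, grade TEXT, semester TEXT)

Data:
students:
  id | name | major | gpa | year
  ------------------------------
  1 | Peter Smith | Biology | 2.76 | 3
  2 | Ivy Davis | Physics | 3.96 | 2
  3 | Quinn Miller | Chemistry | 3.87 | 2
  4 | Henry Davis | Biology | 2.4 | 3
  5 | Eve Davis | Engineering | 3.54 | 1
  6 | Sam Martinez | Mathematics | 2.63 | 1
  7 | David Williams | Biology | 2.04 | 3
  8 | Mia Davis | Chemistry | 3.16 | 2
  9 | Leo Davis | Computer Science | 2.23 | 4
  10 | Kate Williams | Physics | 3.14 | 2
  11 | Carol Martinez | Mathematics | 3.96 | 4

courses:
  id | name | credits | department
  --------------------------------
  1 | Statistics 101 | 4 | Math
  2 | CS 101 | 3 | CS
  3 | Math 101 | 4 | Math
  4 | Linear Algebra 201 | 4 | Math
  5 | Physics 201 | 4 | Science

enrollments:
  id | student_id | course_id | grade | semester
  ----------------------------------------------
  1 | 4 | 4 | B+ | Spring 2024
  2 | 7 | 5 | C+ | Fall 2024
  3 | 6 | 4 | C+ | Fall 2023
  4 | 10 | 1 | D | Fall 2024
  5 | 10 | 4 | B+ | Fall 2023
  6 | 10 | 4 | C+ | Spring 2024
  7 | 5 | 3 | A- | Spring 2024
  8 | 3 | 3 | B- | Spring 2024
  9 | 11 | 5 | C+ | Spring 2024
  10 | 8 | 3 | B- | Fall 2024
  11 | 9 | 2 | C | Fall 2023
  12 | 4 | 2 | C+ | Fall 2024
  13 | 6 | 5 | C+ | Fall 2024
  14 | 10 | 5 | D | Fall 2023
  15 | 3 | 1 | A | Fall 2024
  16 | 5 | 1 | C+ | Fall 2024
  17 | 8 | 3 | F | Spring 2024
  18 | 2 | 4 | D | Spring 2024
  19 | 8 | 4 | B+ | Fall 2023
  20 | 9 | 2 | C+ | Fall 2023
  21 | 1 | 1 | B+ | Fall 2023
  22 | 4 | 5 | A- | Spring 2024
SELECT p.name, COUNT(DISTINCT c.course_id) AS distinct_course_count FROM enrollments c JOIN students p ON c.student_id = p.id GROUP BY p.id, p.name

Execution result:
name | distinct_course_count
Peter Smith | 1
Ivy Davis | 1
Quinn Miller | 2
Henry Davis | 3
Eve Davis | 2
Sam Martinez | 2
David Williams | 1
Mia Davis | 2
Leo Davis | 1
Kate Williams | 3
Carol Martinez | 1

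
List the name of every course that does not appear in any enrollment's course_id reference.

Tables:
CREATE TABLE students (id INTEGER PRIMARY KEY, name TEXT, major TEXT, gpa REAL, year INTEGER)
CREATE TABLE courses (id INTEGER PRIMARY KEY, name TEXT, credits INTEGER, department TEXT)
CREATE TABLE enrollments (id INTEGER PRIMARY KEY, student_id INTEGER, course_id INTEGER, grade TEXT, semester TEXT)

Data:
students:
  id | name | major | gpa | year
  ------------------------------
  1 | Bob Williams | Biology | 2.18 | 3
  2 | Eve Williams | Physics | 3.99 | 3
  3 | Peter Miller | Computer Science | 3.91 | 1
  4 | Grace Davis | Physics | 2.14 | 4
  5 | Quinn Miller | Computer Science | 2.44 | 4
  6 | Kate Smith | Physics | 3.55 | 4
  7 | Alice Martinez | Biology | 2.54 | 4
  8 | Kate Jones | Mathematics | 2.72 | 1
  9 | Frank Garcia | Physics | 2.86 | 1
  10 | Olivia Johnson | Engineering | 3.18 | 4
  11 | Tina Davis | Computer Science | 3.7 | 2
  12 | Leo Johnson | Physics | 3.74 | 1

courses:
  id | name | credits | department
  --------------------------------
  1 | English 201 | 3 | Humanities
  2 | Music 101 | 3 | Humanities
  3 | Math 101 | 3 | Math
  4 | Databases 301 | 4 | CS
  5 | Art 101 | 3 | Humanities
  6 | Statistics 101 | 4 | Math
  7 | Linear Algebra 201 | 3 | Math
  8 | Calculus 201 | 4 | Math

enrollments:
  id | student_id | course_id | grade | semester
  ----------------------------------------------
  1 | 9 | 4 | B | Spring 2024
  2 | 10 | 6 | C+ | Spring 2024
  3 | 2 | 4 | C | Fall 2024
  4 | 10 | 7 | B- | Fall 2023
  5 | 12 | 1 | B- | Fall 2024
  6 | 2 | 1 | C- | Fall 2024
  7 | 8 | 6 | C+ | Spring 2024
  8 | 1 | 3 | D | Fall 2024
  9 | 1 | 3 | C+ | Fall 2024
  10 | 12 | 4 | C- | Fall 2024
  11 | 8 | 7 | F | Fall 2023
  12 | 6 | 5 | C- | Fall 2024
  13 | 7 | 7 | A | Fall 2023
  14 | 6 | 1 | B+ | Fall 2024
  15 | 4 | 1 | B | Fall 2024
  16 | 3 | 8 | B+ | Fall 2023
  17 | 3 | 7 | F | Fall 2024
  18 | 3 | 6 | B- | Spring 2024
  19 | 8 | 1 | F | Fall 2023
SELECT p.name FROM courses p LEFT JOIN enrollments c ON c.course_id = p.id WHERE c.id IS NULL

Execution result:
Music 101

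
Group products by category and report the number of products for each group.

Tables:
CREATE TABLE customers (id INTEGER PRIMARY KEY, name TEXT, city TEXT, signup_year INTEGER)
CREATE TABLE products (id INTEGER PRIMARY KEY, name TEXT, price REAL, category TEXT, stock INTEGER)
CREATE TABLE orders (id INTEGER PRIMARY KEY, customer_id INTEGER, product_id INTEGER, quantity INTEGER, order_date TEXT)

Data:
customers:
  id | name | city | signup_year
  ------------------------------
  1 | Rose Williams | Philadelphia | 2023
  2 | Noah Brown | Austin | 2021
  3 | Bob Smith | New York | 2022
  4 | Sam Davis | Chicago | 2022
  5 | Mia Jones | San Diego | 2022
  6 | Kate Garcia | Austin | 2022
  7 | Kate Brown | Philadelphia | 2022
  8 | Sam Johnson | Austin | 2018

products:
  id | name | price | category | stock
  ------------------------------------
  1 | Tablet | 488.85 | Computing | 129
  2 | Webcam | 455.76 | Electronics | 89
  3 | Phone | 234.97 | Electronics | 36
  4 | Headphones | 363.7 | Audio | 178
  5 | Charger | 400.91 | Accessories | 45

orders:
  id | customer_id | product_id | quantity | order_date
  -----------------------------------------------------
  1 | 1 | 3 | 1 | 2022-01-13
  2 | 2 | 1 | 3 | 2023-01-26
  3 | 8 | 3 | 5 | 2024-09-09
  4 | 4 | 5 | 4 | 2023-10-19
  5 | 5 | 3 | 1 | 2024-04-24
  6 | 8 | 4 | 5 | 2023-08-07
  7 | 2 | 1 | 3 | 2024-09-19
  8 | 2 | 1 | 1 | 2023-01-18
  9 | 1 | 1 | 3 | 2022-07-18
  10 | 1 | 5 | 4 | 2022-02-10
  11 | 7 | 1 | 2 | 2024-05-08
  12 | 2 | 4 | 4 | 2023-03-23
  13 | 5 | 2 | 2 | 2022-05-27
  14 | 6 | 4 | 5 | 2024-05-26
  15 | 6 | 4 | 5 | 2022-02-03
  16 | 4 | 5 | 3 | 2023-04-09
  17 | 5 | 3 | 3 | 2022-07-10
SELECT category, COUNT(*) AS n FROM products GROUP BY category

Execution result:
category | n
Accessories | 1
Audio | 1
Computing | 1
Electronics | 2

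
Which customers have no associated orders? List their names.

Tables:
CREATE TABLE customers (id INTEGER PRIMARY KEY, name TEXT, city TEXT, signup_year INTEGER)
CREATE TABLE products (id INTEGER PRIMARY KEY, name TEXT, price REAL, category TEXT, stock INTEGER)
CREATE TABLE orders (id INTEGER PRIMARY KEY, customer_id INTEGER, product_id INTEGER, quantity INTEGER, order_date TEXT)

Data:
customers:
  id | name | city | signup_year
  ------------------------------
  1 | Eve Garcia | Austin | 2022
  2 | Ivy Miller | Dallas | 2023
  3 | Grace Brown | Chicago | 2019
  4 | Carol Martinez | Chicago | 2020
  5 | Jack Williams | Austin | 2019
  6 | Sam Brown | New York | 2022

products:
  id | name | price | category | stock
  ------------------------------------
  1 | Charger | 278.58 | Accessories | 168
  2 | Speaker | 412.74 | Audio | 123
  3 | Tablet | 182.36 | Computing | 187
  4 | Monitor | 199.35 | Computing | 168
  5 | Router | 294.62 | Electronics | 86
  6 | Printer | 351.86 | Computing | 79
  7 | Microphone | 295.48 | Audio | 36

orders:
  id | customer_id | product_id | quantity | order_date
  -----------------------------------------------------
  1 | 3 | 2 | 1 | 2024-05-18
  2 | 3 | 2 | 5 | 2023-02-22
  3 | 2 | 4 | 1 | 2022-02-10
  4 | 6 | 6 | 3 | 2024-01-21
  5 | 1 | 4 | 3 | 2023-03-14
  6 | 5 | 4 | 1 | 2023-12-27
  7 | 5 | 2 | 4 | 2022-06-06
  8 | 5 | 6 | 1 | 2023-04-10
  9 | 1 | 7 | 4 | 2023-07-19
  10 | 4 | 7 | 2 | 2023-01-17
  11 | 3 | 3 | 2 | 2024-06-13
SELECT p.name FROM customers p LEFT JOIN orders c ON c.customer_id = p.id WHERE c.id IS NULL

Execution result:
(no rows)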